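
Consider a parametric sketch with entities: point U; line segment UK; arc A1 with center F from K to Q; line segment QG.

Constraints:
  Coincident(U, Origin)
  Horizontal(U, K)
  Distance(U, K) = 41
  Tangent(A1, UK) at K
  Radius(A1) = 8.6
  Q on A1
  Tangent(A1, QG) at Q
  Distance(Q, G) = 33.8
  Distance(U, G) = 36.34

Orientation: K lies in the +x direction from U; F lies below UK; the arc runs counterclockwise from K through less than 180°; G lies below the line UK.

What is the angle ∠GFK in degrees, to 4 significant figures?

133.8°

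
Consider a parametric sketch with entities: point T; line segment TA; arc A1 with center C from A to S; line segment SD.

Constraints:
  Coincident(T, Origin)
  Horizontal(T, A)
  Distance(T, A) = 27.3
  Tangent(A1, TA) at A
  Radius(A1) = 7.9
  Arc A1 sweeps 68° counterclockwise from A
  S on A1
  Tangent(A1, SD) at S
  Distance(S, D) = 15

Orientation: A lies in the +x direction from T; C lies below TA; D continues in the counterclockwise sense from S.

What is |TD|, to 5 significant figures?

23.693

T is at the origin; T and A share the same y with |TA| = 27.3 and A on the +x side, so A = (27.300, 0.0000). The tangent condition forces CA to be normal to TA, so C = A + (0, -7.9) = (27.300, -7.9000). On A1, A sits at bearing 90° from C; a 68° counterclockwise sweep puts S at bearing 158°, so S = C + 7.9·(cos 158°, sin 158°) = (19.975, -4.9406). Tangency of A1 to SD means the radius CS is perpendicular to SD, so SD runs along (−sin 158°, cos 158°); with |SD| = 15.0, D = (14.356, -18.848). Then |TD| = |D − T| = 23.693.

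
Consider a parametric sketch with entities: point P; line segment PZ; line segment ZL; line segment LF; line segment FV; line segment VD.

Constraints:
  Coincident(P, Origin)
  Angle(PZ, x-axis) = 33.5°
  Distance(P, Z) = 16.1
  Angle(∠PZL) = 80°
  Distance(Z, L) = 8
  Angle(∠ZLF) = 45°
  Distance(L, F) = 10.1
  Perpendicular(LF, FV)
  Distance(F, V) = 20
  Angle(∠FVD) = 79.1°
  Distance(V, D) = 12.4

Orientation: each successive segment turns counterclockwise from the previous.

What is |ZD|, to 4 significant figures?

14.27

LF is perpendicular to FV, so FV runs at -1.500°; with |FV| = 20.0, V = (27.65, 4.069). ∠FVD = 79.1° gives VD at 99.40° from the x-axis; with |VD| = 12.4, D = (25.62, 16.30). Then |ZD| = |D − Z| = 14.27.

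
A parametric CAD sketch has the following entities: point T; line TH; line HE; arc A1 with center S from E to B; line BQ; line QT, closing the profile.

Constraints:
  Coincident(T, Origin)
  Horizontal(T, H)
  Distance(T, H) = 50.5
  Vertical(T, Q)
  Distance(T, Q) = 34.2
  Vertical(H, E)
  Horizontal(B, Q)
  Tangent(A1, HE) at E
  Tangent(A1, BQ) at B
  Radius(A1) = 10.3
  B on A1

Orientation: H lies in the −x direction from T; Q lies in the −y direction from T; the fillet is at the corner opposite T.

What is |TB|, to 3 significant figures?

52.8

T is at the origin; TH is horizontal with |TH| = 50.5 and H on the −x side, so H = (-50.5, 0.00). TQ is vertical with |TQ| = 34.2 and Q on the −y side, so Q = (0.00, -34.2). The virtual corner opposite T is at (-50.5, -34.2). A1 meets HE tangentially, so SE is at right angles to HE and the tangent condition forces SB to be normal to BQ, with radius 10.3, so the center S sits 10.3 in from both sides at S = (-40.2, -23.9). That places the tangent points at E = (-50.5, -23.9) on HE and B = (-40.2, -34.2) on BQ. Then |TB| = |B − T| = 52.8.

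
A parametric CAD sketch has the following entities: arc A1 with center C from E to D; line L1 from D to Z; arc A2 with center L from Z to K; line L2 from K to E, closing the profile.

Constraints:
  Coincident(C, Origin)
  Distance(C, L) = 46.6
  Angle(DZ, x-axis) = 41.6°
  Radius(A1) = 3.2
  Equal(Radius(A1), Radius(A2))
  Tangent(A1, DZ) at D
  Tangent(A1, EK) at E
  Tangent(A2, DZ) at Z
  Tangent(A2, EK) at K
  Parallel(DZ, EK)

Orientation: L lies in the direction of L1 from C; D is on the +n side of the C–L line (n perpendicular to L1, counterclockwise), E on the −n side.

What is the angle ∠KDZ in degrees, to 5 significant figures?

7.8200°

Tangency of A1 to both parallel lines with radius 3.2 puts D and E at C ± 3.2·n: D = (-2.1246, 2.3930), E = (2.1246, -2.3930). Equal radii place Z and K the same way about L: Z = L + 3.2·n = (32.723, 33.332), K = L − 3.2·n = (36.972, 28.546). Then cos ∠KDZ = DK·DZ / (|DK||DZ|), giving 7.8200°.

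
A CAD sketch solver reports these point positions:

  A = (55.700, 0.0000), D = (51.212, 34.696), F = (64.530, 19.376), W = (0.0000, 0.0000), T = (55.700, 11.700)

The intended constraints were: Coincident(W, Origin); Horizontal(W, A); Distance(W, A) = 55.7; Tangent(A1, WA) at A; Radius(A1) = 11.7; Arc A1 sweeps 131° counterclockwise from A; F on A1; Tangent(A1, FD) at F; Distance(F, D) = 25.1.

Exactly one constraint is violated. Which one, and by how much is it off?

Distance(F, D) = 25.1 — off by 4.80.

W = (0.00, 0.00) ✓; W.y = 0.00, A.y = 0.00 ✓; |WA| = 55.70 ✓; ∠(TA, AW) = 90.00° ✓; |TA| = 11.70 ✓; bearing(T→F) − bearing(T→A) = 131.0° ✓; |TF| = 11.70 ✓; ∠(TF, FD) = 90.00° ✓; |FD| = 20.30 ✗.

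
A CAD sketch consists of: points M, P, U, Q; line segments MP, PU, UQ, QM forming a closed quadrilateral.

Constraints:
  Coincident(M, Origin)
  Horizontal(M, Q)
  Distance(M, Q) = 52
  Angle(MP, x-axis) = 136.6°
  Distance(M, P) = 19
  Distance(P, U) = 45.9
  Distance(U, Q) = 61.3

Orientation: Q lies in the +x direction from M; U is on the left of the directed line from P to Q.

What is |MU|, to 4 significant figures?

51.07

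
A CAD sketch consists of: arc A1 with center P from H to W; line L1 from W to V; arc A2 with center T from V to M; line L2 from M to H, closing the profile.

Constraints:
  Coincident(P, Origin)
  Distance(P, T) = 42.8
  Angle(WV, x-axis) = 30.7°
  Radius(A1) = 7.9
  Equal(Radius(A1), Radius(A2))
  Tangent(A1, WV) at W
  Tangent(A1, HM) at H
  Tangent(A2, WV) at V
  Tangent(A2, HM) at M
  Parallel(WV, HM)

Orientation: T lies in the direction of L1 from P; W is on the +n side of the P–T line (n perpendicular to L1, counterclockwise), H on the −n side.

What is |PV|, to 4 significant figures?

43.52

The slot axis is L1's direction at 30.7°, so u = (cos 30.7°, sin 30.7°) = (0.8599, 0.5105) and n = (−sin 30.7°, cos 30.7°) = (-0.5105, 0.8599). P is at the origin and T lies 42.8 along u from P, so T = 42.8·u = (36.80, 21.85). Tangency of A1 to both parallel lines with radius 7.9 puts W and H at P ± 7.9·n: W = (-4.033, 6.793), H = (4.033, -6.793). Equal radii place V and M the same way about T: V = T + 7.9·n = (32.77, 28.64), M = T − 7.9·n = (40.83, 15.06). Then |PV| = |V − P| = 43.52.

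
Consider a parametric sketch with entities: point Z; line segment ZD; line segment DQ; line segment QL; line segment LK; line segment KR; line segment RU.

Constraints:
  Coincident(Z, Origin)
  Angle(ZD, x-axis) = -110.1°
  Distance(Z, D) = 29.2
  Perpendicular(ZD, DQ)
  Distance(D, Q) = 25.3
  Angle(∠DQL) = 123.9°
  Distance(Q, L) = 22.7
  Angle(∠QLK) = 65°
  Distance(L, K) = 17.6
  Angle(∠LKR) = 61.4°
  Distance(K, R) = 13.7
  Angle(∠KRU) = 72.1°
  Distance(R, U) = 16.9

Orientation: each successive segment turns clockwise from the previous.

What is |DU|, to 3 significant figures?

43.0

Z is at the origin; ZD runs at -110.1° with length 29.2, so D = (-10.0, -27.4). The perpendicularity gives DQ at right angles to ZD, so DQ runs at 160°; with |DQ| = 25.3, Q = (-33.8, -18.7). ∠DQL = 123.9° gives QL at 104° from the x-axis; with |QL| = 22.7, L = (-39.2, 3.32). ∠QLK = 65.0° gives LK at -11.2° from the x-axis; with |LK| = 17.6, K = (-21.9, -0.101). ∠LKR = 61.4° gives KR at -130° from the x-axis; with |KR| = 13.7, R = (-30.7, -10.6). ∠KRU = 72.1° gives RU at 122° from the x-axis; with |RU| = 16.9, U = (-39.7, 3.66). Then |DU| = |U − D| = 43.0.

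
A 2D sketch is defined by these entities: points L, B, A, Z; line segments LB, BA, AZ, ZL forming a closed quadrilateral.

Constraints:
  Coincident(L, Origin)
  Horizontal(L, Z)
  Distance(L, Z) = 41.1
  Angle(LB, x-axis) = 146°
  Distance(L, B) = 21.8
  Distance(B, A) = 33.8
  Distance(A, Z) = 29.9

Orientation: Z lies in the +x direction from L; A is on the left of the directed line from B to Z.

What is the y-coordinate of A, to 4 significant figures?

15.55

Checks: LB at 146.0° ✓; |BA| = 33.80 ✓; |AZ| = 29.90 ✓.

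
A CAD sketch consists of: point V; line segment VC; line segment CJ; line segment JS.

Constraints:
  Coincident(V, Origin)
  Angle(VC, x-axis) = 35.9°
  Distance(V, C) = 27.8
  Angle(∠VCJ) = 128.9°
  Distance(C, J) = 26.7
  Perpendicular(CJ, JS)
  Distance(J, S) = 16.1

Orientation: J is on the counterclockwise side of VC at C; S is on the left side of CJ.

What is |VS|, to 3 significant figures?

44.5

V is at the origin; VC runs at 35.9° with length 27.8, so C = 27.8·(cos 35.9°, sin 35.9°) = (22.5, 16.3). ∠VCJ = 128.9°, so CJ runs at 35.9° + (180° − 128.9°) = 87.0° from the x-axis; with |CJ| = 26.7, J = C + 26.7·(cos 87.0°, sin 87.0°) = (23.9, 43.0). The perpendicularity gives JS at right angles to CJ; with |JS| = 16.1 on the left of CJ, S = J + 16.1·(-0.999, 0.0523) = (7.84, 43.8). Then |VS| = |S − V| = 44.5.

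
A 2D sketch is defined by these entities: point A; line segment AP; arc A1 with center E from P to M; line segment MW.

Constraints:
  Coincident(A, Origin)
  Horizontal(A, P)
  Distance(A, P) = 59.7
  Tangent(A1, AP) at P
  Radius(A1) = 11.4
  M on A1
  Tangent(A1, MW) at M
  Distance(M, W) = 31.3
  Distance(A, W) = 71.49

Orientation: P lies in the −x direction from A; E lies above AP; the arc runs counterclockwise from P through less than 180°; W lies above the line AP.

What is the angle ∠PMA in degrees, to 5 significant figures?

112.08°

Checks: |EM| = 11.40 ✓; ∠(EM, MW) = 90.00° ✓; |MW| = 31.30 ✓; |AW| = 71.49 ✓.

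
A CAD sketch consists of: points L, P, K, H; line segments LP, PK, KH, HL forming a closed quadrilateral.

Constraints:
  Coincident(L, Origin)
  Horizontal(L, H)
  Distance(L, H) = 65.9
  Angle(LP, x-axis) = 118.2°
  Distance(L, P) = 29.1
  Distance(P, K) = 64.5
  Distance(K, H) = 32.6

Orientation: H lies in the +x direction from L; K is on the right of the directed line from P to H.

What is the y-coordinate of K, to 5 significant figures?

-14.523

L is at the origin; L and H share the same y with |LH| = 65.9 and H in +x, so H = (65.9, 0). LP runs at 118.2° with |LP| = 29.1, so P = (-13.751, 25.646). K is determined by |PK| = 64.5 and |KH| = 32.6 together: it lies at the intersection of circle(P, 64.5) and circle(H, 32.6). With |PH| = 83.678, the foot of the radical line on PH is 60.347 from P and the perpendicular offset is √(64.5² − 60.347²) = 22.769. Taking the right-of-PH solution: K = (36.714, -14.523).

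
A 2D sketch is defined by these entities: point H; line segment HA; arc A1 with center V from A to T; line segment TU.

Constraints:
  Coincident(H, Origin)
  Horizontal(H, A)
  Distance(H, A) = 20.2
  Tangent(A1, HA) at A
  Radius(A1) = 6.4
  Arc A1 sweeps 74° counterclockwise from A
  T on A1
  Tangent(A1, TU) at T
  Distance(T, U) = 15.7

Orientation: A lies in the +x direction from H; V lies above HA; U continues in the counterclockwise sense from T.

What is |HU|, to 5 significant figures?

36.475

H is at the origin; H and A share the same y with |HA| = 20.2 and A on the +x side, so A = (20.200, 0.0000). The tangent condition forces VA to be normal to HA, so V = A + (0, 6.4) = (20.200, 6.4000). On A1, A sits at bearing -90° from V; a 74° counterclockwise sweep puts T at bearing -16°, so T = V + 6.4·(cos -16°, sin -16°) = (26.352, 4.6359). Since A1 is tangent to TU there, VT ⟂ TU, so TU runs along (−sin -16°, cos -16°); with |TU| = 15.7, U = (30.680, 19.728). Then |HU| = |U − H| = 36.475.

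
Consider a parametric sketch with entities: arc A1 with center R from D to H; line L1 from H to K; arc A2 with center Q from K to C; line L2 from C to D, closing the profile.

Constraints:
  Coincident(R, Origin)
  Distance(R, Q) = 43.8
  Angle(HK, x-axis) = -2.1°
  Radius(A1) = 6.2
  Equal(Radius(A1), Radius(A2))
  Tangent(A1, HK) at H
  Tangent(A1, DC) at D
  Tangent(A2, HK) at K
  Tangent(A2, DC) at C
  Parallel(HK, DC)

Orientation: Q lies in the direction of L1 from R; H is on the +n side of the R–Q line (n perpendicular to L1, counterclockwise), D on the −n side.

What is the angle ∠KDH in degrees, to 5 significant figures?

74.193°

Tangency of A1 to both parallel lines with radius 6.2 puts H and D at R ± 6.2·n: H = (0.22719, 6.1958), D = (-0.22719, -6.1958). Equal radii place K and C the same way about Q: K = Q + 6.2·n = (43.998, 4.5908), C = Q − 6.2·n = (43.543, -7.8008). Then cos ∠KDH = DK·DH / (|DK||DH|), giving 74.193°.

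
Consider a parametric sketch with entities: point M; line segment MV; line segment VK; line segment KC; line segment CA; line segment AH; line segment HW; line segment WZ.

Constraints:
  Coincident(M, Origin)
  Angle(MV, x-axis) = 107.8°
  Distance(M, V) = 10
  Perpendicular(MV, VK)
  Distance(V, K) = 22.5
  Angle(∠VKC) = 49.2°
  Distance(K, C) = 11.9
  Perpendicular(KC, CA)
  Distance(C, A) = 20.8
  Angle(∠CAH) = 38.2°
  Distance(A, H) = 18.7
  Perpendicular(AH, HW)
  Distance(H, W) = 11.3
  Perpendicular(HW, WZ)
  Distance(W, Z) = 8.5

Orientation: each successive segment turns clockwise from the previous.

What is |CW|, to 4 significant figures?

2.826

∠CAH = 38.2° gives AH at 15.20° from the x-axis; with |AH| = 18.7, H = (12.62, 18.48). The perpendicularity gives HW at right angles to AH, so HW runs at -74.80°; with |HW| = 11.3, W = (15.58, 7.571). Then |CW| = |W − C| = 2.826.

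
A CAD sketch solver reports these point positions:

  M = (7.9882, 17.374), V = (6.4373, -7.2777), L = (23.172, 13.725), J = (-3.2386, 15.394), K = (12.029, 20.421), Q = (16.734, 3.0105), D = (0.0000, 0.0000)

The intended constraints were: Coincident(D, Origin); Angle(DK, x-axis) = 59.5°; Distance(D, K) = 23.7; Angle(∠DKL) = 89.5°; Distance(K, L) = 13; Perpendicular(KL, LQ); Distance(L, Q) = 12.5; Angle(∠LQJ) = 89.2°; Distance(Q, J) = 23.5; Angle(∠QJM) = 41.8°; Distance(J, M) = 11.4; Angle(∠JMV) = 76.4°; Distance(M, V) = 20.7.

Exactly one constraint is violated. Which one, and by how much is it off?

Distance(M, V) = 20.7 — off by 4.00.

D = (0.00, 0.00) ✓; DK at 59.50° ✓; |DK| = 23.70 ✓; ∠DKL = 89.50° ✓; |KL| = 13.00 ✓; ∠(KL, LQ) = 90.00° ✓; |LQ| = 12.50 ✓; ∠LQJ = 89.20° ✓; |QJ| = 23.50 ✓; ∠QJM = 41.80° ✓; |JM| = 11.40 ✓; ∠JMV = 76.40° ✓; |MV| = 24.70 ✗.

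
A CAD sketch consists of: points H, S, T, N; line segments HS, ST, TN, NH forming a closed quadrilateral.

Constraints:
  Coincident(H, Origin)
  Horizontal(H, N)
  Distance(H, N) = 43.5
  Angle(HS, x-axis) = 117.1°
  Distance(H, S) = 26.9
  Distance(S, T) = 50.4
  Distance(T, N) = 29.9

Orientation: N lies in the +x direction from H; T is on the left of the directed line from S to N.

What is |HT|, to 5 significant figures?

47.907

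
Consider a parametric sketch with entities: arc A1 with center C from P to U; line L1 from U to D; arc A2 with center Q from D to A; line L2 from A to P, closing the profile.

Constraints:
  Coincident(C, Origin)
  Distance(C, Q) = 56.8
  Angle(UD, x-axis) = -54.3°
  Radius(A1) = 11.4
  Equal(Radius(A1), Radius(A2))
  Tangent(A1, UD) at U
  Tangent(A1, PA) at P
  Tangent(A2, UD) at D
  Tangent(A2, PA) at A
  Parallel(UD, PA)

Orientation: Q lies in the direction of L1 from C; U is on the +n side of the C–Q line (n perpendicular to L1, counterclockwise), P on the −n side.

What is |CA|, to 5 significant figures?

57.933

The slot axis is L1's direction at -54.3°, so u = (cos -54.3°, sin -54.3°) = (0.58354, -0.81208) and n = (−sin -54.3°, cos -54.3°) = (0.81208, 0.58354). C is at the origin and Q lies 56.8 along u from C, so Q = 56.8·u = (33.145, -46.126). Tangency of A1 to both parallel lines with radius 11.4 puts U and P at C ± 11.4·n: U = (9.2578, 6.6524), P = (-9.2578, -6.6524). Equal radii place D and A the same way about Q: D = Q + 11.4·n = (42.403, -39.474), A = Q − 11.4·n = (23.887, -52.779). Then |CA| = |A − C| = 57.933.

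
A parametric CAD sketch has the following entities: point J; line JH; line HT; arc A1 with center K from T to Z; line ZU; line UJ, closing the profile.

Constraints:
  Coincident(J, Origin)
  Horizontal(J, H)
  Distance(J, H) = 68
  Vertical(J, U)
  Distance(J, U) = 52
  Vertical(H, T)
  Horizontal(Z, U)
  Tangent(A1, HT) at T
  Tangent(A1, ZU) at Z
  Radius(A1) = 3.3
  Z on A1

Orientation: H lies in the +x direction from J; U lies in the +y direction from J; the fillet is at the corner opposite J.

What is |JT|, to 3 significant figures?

83.6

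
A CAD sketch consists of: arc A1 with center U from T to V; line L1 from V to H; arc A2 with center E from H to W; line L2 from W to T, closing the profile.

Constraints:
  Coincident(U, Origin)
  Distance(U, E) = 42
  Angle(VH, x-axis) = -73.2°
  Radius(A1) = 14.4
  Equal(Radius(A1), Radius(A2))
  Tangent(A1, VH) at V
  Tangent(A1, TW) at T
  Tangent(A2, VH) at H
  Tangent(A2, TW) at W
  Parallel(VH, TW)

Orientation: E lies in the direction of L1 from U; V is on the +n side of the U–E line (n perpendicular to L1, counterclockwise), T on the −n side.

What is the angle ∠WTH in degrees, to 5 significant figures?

34.439°

The slot axis is L1's direction at -73.2°, so u = (cos -73.2°, sin -73.2°) = (0.28903, -0.95732) and n = (−sin -73.2°, cos -73.2°) = (0.95732, 0.28903). U is at the origin and E lies 42.0 along u from U, so E = 42.0·u = (12.139, -40.207). Tangency of A1 to both parallel lines with radius 14.4 puts V and T at U ± 14.4·n: V = (13.785, 4.1621), T = (-13.785, -4.1621). Equal radii place H and W the same way about E: H = E + 14.4·n = (25.925, -36.045), W = E − 14.4·n = (-1.6461, -44.369). Then cos ∠WTH = TW·TH / (|TW||TH|), giving 34.439°.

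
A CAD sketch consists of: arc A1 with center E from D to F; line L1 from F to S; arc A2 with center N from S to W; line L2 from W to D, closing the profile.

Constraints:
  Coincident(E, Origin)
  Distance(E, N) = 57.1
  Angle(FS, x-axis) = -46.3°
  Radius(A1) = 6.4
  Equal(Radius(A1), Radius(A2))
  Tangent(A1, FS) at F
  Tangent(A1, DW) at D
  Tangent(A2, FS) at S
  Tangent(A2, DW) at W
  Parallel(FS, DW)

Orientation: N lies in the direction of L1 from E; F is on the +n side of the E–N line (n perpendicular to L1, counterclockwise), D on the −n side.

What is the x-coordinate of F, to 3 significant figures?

4.63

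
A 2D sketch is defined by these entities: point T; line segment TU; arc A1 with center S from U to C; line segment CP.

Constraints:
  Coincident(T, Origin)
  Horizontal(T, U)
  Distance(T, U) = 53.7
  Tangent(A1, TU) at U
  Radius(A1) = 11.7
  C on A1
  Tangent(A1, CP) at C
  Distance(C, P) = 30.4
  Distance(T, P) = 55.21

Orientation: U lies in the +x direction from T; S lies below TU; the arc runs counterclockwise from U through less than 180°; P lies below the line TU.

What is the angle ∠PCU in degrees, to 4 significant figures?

139.0°

Checks: T = (0.00, 0.00) ✓; |SC| = 11.70 ✓; ∠(SC, CP) = 90.00° ✓; |CP| = 30.40 ✓; |TP| = 55.21 ✓.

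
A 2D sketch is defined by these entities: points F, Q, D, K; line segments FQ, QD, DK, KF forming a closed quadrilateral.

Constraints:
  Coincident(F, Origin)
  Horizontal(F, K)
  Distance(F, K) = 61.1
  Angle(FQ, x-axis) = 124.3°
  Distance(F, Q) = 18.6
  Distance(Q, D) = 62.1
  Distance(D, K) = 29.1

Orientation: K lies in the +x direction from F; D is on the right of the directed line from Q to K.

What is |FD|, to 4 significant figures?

45.16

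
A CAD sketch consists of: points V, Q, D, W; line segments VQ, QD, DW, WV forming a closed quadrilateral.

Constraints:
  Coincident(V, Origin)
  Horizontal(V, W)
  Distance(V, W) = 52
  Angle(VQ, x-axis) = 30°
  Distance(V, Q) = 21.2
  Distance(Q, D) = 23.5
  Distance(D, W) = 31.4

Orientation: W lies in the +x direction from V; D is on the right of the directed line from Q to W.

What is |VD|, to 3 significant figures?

26.3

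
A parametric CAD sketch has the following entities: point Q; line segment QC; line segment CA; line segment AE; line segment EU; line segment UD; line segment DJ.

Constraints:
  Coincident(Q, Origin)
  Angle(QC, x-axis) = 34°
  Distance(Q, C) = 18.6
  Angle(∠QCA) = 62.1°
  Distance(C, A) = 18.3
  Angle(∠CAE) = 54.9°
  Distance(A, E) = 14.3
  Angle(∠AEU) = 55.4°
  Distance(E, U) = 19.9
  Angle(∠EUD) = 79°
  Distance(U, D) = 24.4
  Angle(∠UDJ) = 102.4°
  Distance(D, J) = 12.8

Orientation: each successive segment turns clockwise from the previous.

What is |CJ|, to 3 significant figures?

32.0

Q is at the origin; QC runs at 34.0° with length 18.6, so C = (15.4, 10.4). ∠QCA = 62.1° gives CA at -83.9° from the x-axis; with |CA| = 18.3, A = (17.4, -7.80). ∠CAE = 54.9° gives AE at 151° from the x-axis; with |AE| = 14.3, E = (4.86, -0.863). ∠AEU = 55.4° gives EU at 26.4° from the x-axis; with |EU| = 19.9, U = (22.7, 7.99). ∠EUD = 79.0° gives UD at -74.6° from the x-axis; with |UD| = 24.4, D = (29.2, -15.5). ∠UDJ = 102.4° gives DJ at -152° from the x-axis; with |DJ| = 12.8, J = (17.8, -21.5). Then |CJ| = |J − C| = 32.0.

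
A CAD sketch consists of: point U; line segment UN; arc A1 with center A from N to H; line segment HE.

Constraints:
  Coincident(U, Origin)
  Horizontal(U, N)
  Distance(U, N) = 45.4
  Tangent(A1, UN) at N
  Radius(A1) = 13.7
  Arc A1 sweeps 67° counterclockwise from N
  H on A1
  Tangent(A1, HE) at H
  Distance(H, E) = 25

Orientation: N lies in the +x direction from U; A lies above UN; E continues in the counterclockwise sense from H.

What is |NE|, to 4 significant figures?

38.53

On A1, N sits at bearing -90° from A; a 67° counterclockwise sweep puts H at bearing -23°, so H = A + 13.7·(cos -23°, sin -23°) = (58.01, 8.347). Tangency of A1 to HE means the radius AH is perpendicular to HE, so HE runs along (−sin -23°, cos -23°); with |HE| = 25.0, E = (67.78, 31.36). Then |NE| = |E − N| = 38.53.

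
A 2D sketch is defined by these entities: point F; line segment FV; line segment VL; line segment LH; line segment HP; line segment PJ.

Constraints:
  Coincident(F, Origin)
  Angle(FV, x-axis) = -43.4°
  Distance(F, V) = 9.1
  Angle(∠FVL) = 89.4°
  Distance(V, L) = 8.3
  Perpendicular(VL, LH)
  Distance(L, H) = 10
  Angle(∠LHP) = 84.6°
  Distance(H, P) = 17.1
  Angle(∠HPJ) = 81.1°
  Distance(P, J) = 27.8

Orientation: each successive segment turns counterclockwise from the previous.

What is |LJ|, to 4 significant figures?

21.15

F is at the origin; FV runs at -43.4° with length 9.1, so V = (6.612, -6.252). ∠FVL = 89.4° gives VL at 47.20° from the x-axis; with |VL| = 8.3, L = (12.25, -0.1625). The perpendicularity gives LH at right angles to VL, so LH runs at 137.2°; with |LH| = 10.0, H = (4.914, 6.632). ∠LHP = 84.6° gives HP at -127.4° from the x-axis; with |HP| = 17.1, P = (-5.472, -6.953). ∠HPJ = 81.1° gives PJ at -28.50° from the x-axis; with |PJ| = 27.8, J = (18.96, -20.22). Then |LJ| = |J − L| = 21.15.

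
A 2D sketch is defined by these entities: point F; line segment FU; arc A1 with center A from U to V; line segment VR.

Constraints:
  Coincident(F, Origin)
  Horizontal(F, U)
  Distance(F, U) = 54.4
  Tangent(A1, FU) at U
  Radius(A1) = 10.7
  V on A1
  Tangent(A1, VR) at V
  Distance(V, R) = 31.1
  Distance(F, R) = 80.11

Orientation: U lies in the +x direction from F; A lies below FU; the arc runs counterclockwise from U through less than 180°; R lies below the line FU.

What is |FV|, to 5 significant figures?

50.475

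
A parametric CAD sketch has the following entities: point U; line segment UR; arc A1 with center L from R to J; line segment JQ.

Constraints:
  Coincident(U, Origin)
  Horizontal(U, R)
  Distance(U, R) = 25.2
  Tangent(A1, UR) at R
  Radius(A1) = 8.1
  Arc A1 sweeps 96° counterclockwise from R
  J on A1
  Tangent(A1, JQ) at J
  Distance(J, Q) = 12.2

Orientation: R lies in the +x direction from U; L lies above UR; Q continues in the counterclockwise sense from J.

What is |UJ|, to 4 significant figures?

34.44

Since A1 is tangent to UR there, LR ⟂ UR, so L = R + (0, 8.1) = (25.20, 8.100). On A1, R sits at bearing -90° from L; a 96° counterclockwise sweep puts J at bearing 6°, so J = L + 8.1·(cos 6°, sin 6°) = (33.26, 8.947). Then |UJ| = |J − U| = 34.44.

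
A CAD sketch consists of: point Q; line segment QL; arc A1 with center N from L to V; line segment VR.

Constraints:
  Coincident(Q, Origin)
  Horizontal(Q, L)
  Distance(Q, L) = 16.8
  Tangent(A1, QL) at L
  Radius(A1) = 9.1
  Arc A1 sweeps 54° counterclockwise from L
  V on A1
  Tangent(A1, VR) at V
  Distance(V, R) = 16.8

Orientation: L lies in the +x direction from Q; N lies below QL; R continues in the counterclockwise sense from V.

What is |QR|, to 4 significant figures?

17.35

On A1, L sits at bearing 90° from N; a 54° counterclockwise sweep puts V at bearing 144°, so V = N + 9.1·(cos 144°, sin 144°) = (9.438, -3.751). Tangency of A1 to VR means the radius NV is perpendicular to VR, so VR runs along (−sin 144°, cos 144°); with |VR| = 16.8, R = (-0.4368, -17.34). Then |QR| = |R − Q| = 17.35.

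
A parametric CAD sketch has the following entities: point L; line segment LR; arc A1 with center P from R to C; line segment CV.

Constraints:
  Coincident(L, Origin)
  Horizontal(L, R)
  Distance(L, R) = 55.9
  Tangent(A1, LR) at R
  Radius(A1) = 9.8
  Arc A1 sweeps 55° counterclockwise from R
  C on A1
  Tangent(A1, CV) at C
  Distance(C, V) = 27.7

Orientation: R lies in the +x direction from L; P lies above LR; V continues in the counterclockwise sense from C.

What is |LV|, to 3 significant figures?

84.2

L is at the origin; LR is horizontal with |LR| = 55.9 and R on the +x side, so R = (55.9, 0.00). Since A1 is tangent to LR there, PR ⟂ LR, so P = R + (0, 9.8) = (55.9, 9.80). On A1, R sits at bearing -90° from P; a 55° counterclockwise sweep puts C at bearing -35°, so C = P + 9.8·(cos -35°, sin -35°) = (63.9, 4.18). The tangent condition forces PC to be normal to CV, so CV runs along (−sin -35°, cos -35°); with |CV| = 27.7, V = (79.8, 26.9). Then |LV| = |V − L| = 84.2.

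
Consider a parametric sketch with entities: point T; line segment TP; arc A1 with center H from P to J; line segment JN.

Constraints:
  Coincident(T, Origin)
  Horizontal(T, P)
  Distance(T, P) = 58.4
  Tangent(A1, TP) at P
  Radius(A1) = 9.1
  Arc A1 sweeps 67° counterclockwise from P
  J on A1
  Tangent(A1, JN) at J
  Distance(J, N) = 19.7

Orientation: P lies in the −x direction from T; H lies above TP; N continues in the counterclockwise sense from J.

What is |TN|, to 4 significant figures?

48.50

T is at the origin; T and P share the same y with |TP| = 58.4 and P on the −x side, so P = (-58.40, 0.000). The tangent condition forces HP to be normal to TP, so H = P + (0, 9.1) = (-58.40, 9.100). On A1, P sits at bearing -90° from H; a 67° counterclockwise sweep puts J at bearing -23°, so J = H + 9.1·(cos -23°, sin -23°) = (-50.02, 5.544). Tangency of A1 to JN means the radius HJ is perpendicular to JN, so JN runs along (−sin -23°, cos -23°); with |JN| = 19.7, N = (-42.33, 23.68). Then |TN| = |N − T| = 48.50.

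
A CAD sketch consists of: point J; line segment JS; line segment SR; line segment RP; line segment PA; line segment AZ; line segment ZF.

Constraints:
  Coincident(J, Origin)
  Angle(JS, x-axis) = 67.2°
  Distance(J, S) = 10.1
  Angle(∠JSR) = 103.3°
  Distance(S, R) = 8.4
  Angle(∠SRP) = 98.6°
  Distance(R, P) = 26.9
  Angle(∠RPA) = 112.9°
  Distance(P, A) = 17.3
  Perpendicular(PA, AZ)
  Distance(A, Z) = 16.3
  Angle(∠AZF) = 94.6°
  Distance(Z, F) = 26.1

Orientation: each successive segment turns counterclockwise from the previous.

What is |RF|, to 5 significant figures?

6.6225

J is at the origin; JS runs at 67.2° with length 10.1, so S = (3.9139, 9.3108). ∠JSR = 103.3° gives SR at 143.90° from the x-axis; with |SR| = 8.4, R = (-2.8732, 14.260). ∠SRP = 98.6° gives RP at -134.70° from the x-axis; with |RP| = 26.9, P = (-21.795, -4.8604). ∠RPA = 112.9° gives PA at -67.600° from the x-axis; with |PA| = 17.3, A = (-15.202, -20.855). PA ⟂ AZ, so AZ runs at 22.400°; with |AZ| = 16.3, Z = (-0.13191, -14.644). ∠AZF = 94.6° gives ZF at 107.80° from the x-axis; with |ZF| = 26.1, F = (-8.1106, 10.207). Then |RF| = |F − R| = 6.6225.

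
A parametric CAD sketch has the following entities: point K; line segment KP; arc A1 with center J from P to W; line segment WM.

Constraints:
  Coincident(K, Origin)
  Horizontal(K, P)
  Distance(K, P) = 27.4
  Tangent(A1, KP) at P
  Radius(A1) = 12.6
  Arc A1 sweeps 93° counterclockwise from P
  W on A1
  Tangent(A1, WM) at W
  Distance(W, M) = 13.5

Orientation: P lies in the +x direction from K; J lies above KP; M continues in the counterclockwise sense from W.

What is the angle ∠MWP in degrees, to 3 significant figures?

134°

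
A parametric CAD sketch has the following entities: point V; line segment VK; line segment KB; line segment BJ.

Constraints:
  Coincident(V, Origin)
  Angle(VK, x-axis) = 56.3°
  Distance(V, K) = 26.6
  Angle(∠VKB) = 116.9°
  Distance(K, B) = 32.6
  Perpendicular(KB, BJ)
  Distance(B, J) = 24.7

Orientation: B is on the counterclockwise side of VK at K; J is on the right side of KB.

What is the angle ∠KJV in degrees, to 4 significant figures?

10.18°

∠VKB = 116.9°, so KB runs at 56.3° + (180° − 116.9°) = 119.4° from the x-axis; with |KB| = 32.6, B = K + 32.6·(cos 119.4°, sin 119.4°) = (-1.245, 50.53). KB is perpendicular to BJ; with |BJ| = 24.7 on the right of KB, J = B + 24.7·(0.8712, 0.4909) = (20.27, 62.66). Then cos ∠KJV = JK·JV / (|JK||JV|), giving 10.18°.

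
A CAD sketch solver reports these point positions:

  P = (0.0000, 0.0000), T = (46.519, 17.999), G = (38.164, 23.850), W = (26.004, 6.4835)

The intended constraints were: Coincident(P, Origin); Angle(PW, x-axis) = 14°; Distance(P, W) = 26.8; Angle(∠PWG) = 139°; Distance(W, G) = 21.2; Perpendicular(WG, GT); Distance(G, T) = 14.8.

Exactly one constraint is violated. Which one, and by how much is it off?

Distance(G, T) = 14.8 — off by 4.60.

P = (0.00, 0.00) ✓; PW at 14.00° ✓; |PW| = 26.80 ✓; ∠PWG = 139.0° ✓; |WG| = 21.20 ✓; ∠(WG, GT) = 90.00° ✓; |GT| = 10.20 ✗.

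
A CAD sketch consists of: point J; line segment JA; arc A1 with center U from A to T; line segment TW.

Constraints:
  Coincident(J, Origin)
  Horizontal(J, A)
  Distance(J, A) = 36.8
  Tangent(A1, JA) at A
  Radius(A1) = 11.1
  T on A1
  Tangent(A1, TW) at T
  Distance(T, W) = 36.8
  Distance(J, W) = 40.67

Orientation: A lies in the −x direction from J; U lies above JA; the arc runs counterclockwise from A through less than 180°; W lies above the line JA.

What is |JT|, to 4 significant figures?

27.54

Checks: ∠(UA, AJ) = 90.00° ✓; |UT| = 11.10 ✓; ∠(UT, TW) = 90.00° ✓; |TW| = 36.80 ✓; |JW| = 40.67 ✓.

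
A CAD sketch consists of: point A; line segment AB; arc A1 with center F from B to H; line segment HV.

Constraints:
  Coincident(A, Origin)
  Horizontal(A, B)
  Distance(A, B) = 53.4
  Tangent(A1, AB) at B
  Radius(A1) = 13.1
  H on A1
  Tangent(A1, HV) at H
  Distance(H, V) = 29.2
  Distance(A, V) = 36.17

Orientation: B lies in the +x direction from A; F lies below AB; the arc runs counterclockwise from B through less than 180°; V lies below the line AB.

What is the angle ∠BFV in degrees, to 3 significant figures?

115°

A is at the origin; AB is horizontal with |AB| = 53.4 and B on the +x side, so B = (53.4, 0.00). The tangent condition forces FB to be normal to AB, so F = B + (0, -13.1) = (53.4, -13.1). Since FH ⟂ HV (tangency), |FV| = √(13.1² + 29.2²) = 32.0 regardless of where H sits on A1. So V lies on both circle(A, 36.17) and circle(F, 32.0); the below-AB intersection is V = (24.4, -26.7). H is the foot of the tangent from V: H = (43.5, -4.55).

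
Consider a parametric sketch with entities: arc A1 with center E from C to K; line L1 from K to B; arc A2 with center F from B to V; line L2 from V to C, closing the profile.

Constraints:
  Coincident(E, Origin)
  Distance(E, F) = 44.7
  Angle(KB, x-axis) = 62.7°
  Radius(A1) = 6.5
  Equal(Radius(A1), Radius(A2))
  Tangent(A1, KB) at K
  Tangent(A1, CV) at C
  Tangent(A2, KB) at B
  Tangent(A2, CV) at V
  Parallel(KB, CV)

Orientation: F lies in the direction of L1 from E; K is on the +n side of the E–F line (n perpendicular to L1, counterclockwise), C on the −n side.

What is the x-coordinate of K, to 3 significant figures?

-5.78

The slot axis is L1's direction at 62.7°, so u = (cos 62.7°, sin 62.7°) = (0.459, 0.889) and n = (−sin 62.7°, cos 62.7°) = (-0.889, 0.459). E is at the origin and F lies 44.7 along u from E, so F = 44.7·u = (20.5, 39.7). Tangency of A1 to both parallel lines with radius 6.5 puts K and C at E ± 6.5·n: K = (-5.78, 2.98), C = (5.78, -2.98). So K.x = -5.78.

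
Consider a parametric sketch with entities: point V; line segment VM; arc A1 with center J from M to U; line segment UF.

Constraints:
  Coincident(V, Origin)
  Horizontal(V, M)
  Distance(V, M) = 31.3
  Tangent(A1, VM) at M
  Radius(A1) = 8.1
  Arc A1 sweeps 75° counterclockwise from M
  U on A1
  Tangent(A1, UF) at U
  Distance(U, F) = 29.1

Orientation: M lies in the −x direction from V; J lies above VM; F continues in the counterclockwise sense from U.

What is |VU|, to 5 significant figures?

24.231

The tangent condition forces JM to be normal to VM, so J = M + (0, 8.1) = (-31.300, 8.1000). On A1, M sits at bearing -90° from J; a 75° counterclockwise sweep puts U at bearing -15°, so U = J + 8.1·(cos -15°, sin -15°) = (-23.476, 6.0036). Then |VU| = |U − V| = 24.231.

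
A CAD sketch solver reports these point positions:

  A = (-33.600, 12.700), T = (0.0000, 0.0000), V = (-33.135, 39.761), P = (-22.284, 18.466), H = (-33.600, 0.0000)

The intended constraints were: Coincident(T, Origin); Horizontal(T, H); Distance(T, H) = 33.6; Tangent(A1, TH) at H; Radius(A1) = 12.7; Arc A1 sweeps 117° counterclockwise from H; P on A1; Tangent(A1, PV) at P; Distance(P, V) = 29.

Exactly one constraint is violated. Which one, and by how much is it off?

Distance(P, V) = 29 — off by 5.10.

T = (0.00, 0.00) ✓; T.y = 0.00, H.y = 0.00 ✓; |TH| = 33.60 ✓; ∠(AH, HT) = 90.00° ✓; |AH| = 12.70 ✓; bearing(A→P) − bearing(A→H) = 117.0° ✓; |AP| = 12.70 ✓; ∠(AP, PV) = 90.00° ✓; |PV| = 23.90 ✗.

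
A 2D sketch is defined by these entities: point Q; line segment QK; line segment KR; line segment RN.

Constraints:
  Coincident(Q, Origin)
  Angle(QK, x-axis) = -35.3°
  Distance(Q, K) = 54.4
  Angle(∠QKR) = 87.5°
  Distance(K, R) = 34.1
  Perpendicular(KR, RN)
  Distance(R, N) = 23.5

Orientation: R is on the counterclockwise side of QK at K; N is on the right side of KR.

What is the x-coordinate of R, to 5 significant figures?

62.870

Q is at the origin; QK runs at -35.3° with length 54.4, so K = 54.4·(cos -35.3°, sin -35.3°) = (44.398, -31.435). ∠QKR = 87.5°, so KR runs at -35.3° + (180° − 87.5°) = 57.200° from the x-axis; with |KR| = 34.1, R = K + 34.1·(cos 57.200°, sin 57.200°) = (62.870, -2.7721). So R.x = 62.870.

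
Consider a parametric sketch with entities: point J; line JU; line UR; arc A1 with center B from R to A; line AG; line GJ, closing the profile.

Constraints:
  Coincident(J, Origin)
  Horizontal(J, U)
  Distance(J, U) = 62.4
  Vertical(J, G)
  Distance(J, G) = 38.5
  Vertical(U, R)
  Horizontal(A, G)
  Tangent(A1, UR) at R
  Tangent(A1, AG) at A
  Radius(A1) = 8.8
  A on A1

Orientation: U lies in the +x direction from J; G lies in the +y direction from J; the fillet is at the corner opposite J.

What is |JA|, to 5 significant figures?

65.994

J is at the origin; J and U share the same y with |JU| = 62.4 and U on the +x side, so U = (62.400, 0.0000). JG is vertical with |JG| = 38.5 and G on the +y side, so G = (0.0000, 38.500). The virtual corner opposite J is at (62.400, 38.500). Tangency of A1 to UR means the radius BR is perpendicular to UR and A1 meets AG tangentially, so BA is at right angles to AG, with radius 8.8, so the center B sits 8.8 in from both sides at B = (53.600, 29.700). That places the tangent points at R = (62.400, 29.700) on UR and A = (53.600, 38.500) on AG. Then |JA| = |A − J| = 65.994.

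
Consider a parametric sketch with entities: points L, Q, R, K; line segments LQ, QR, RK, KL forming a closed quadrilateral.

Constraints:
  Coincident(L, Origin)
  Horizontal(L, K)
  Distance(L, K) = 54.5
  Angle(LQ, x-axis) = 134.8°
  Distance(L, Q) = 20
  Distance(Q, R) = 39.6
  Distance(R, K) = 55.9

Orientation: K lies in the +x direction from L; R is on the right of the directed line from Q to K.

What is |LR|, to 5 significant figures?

21.762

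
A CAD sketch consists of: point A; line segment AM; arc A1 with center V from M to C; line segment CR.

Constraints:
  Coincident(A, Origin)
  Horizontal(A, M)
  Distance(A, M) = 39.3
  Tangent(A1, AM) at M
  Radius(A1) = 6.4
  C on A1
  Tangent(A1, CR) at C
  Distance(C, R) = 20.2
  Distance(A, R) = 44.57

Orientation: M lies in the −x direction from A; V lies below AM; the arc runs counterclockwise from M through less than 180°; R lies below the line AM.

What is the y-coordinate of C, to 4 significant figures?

-9.450

Checks: A = (0.00, 0.00) ✓; |VM| = 6.400 ✓; |VC| = 6.400 ✓; ∠(VC, CR) = 90.00° ✓; |CR| = 20.20 ✓; |AR| = 44.57 ✓.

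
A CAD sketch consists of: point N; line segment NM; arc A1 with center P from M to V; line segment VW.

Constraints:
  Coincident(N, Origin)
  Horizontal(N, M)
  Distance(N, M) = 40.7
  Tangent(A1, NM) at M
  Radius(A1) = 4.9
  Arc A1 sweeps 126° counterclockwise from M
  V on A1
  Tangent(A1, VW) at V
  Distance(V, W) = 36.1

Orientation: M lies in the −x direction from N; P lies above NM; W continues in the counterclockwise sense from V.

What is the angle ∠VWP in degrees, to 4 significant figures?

7.730°

N is at the origin; N and M share the same y with |NM| = 40.7 and M on the −x side, so M = (-40.70, 0.000). A1 meets NM tangentially, so PM is at right angles to NM, so P = M + (0, 4.9) = (-40.70, 4.900). On A1, M sits at bearing -90° from P; a 126° counterclockwise sweep puts V at bearing 36°, so V = P + 4.9·(cos 36°, sin 36°) = (-36.74, 7.780). Since A1 is tangent to VW there, PV ⟂ VW, so VW runs along (−sin 36°, cos 36°); with |VW| = 36.1, W = (-57.95, 36.99). Then cos ∠VWP = WV·WP / (|WV||WP|), giving 7.730°.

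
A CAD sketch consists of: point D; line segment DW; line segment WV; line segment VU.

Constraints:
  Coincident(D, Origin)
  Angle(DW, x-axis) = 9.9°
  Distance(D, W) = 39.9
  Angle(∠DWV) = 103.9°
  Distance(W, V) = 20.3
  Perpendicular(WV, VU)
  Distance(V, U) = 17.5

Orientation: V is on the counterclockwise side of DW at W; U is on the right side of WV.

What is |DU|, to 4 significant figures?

63.68

D is at the origin; DW runs at 9.9° with length 39.9, so W = 39.9·(cos 9.9°, sin 9.9°) = (39.31, 6.860). ∠DWV = 103.9°, so WV runs at 9.9° + (180° − 103.9°) = 86.00° from the x-axis; with |WV| = 20.3, V = W + 20.3·(cos 86.00°, sin 86.00°) = (40.72, 27.11). WV is perpendicular to VU; with |VU| = 17.5 on the right of WV, U = V + 17.5·(0.9976, -0.06976) = (58.18, 25.89). Then |DU| = |U − D| = 63.68.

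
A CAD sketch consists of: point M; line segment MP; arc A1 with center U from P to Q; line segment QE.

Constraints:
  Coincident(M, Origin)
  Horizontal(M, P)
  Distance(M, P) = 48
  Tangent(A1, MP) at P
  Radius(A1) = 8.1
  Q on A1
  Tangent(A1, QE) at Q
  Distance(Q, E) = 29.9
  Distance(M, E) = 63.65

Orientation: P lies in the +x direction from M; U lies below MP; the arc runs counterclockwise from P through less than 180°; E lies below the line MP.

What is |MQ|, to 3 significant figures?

41.8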